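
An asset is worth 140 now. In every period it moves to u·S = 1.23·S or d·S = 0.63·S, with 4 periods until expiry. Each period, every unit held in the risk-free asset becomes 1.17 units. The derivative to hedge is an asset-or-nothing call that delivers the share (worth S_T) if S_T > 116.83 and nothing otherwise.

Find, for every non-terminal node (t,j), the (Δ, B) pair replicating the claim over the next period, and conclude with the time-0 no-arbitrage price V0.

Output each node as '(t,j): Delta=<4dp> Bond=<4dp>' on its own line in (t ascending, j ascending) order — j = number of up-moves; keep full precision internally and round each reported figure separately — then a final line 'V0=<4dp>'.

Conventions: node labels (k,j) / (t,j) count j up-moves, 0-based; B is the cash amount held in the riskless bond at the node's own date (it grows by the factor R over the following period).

(0,0): Delta=1.1435 Bond=-22.3479
(1,0): Delta=1.8352 Bond=-87.1567
(1,1): Delta=1.1041 Bond=-19.3681
(2,0): Delta=0.0000 Bond=0.0000
(2,1): Delta=1.9396 Bond=-113.3037
(2,2): Delta=1.0565 Bond=-12.5893
(3,0): Delta=0.0000 Bond=0.0000
(3,1): Delta=0.0000 Bond=0.0000
(3,2): Delta=2.0500 Bond=-147.2948
(3,3): Delta=1.0000 Bond=0.0000
V0=137.7358

Since d<R<u, set p* = (R−d)/(u−d) = 0.9000; price each node as the discounted p*-expectation of its children.
Expiry values: V(4,0)=0.0000, V(4,1)=0.0000, V(4,2)=0.0000, V(4,3)=164.1285, V(4,4)=320.4413
  t=3,j=0: stock 35.0066 → up 43.0581 (V=0.0000), down 22.0541 (V=0.0000). Price 0.0000; hedge Δ=0.0000, bond B=0.0000.
  t=3,j=1: stock 68.3462 → up 84.0658 (V=0.0000), down 43.0581 (V=0.0000). Price 0.0000; hedge Δ=0.0000, bond B=0.0000.
  t=3,j=2: stock 133.4378 → up 164.1285 (V=164.1285), down 84.0658 (V=0.0000). Price 126.2527; hedge Δ=2.0500, bond B=-147.2948.
  t=3,j=3: stock 260.5214 → up 320.4413 (V=320.4413), down 164.1285 (V=164.1285). Price 260.5214; hedge Δ=1.0000, bond B=0.0000.
  t=2,j=0: stock 55.5660 → up 68.3462 (V=0.0000), down 35.0066 (V=0.0000). Price 0.0000; hedge Δ=0.0000, bond B=0.0000.
  t=2,j=1: stock 108.4860 → up 133.4378 (V=126.2527), down 68.3462 (V=0.0000). Price 97.1174; hedge Δ=1.9396, bond B=-113.3037.
  t=2,j=2: stock 211.8060 → up 260.5214 (V=260.5214), down 133.4378 (V=126.2527). Price 211.1919; hedge Δ=1.0565, bond B=-12.5893.
  t=1,j=0: stock 88.2000 → up 108.4860 (V=97.1174), down 55.5660 (V=0.0000). Price 74.7057; hedge Δ=1.8352, bond B=-87.1567.
  t=1,j=1: stock 172.2000 → up 211.8060 (V=211.1919), down 108.4860 (V=97.1174). Price 170.7559; hedge Δ=1.1041, bond B=-19.3681.
  t=0,j=0: stock 140.0000 → up 172.2000 (V=170.7559), down 88.2000 (V=74.7057). Price 137.7358; hedge Δ=1.1435, bond B=-22.3479.
As a check, the time-0 holding Δ(0,0)·S0 + B(0,0) comes to 137.7358 — exactly V0.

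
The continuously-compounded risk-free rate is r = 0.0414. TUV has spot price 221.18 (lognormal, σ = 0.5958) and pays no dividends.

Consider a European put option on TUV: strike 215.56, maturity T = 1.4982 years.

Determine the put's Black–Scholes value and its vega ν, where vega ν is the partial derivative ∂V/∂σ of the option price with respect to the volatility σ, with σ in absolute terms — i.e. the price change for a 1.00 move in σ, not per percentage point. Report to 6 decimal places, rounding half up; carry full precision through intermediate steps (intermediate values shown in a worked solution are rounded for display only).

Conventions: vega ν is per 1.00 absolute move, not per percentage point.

σ√T = 0.5958·√1.4982 = 0.729265
d₁ = (ln(S/K) + (r+σ²/2)T) / (σ√T) = (ln(221.18/215.56) + (0.0414+0.5958²/2)·1.4982) / 0.729265 = (0.025738 + 0.327939) / 0.729265 = 0.484977
d₂ = d₁ − σ√T = 0.484977 − 0.729265 = -0.244288
e^{−rT} = 0.939859
N(−d₁) = 0.313846,  N(−d₂) = 0.596496
Put price V = K·e^{−rT}·N(−d₂) − S·N(−d₁) = 120.847724 − 69.416530 = 51.431194
φ(d₁) = (1/√(2π))·e^{−d₁²/2} = 0.354680
ν = S·φ(d₁)·√T = 96.021215

price = 51.431194
ν = 96.021215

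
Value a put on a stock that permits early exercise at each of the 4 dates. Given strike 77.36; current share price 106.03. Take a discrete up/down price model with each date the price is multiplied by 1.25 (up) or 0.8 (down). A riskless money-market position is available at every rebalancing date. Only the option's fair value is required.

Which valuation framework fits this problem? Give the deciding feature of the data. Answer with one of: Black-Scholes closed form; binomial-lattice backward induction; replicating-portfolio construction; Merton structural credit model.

framework: binomial-lattice backward induction

Key observation: the put (strike 77.36 on spot 106.03) is American-style on a 4-step discrete price model, so the early-exercise decision at every node requires stepwise backward valuation — a closed form cannot price the exercise right.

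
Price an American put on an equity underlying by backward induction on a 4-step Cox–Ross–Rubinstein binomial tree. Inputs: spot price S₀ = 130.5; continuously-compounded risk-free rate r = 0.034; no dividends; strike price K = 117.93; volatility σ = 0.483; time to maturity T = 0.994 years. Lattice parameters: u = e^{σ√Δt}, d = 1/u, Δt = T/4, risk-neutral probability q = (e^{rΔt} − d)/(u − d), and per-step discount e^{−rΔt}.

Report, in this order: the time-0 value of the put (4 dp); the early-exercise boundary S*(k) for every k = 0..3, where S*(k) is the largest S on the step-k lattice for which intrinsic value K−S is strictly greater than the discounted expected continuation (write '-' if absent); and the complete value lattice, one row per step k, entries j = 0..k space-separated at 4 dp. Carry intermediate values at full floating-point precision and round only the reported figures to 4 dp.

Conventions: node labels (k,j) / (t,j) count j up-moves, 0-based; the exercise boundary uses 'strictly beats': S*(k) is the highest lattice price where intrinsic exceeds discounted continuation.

price = 16.3920
boundary = - - - 63.3738
tree:
16.3920
25.5779 5.8054
38.4488 10.7929 0.0000
54.5562 20.0653 0.0000 0.0000
68.1170 37.3037 0.0000 0.0000 0.0000

Δt=0.24850, u=1.27223, d=0.78602, q=0.45755, disc=e^(-rΔt)=0.99159
k=4 terminal: V=max(K-S,0) → 68.1170 37.3037 0.0000 0.0000 0.0000
k=3: j=0 S=63.3738 intr=54.5562 cont=53.5640 V=54.5562[EX]; j=1 S=102.5755 intr=15.3545 cont=20.0653 V=20.0653[hold]; j=2 S=166.0265 intr=0.0000 cont=0.0000 V=0.0000[hold]; j=3 S=268.7271 intr=0.0000 cont=0.0000 V=0.0000[hold]  S*(3)=63.3738
k=2: j=0 S=80.6263 intr=37.3037 cont=38.4488 V=38.4488[hold]; j=1 S=130.5000 intr=0.0000 cont=10.7929 V=10.7929[hold]; j=2 S=211.2246 intr=0.0000 cont=0.0000 V=0.0000[hold]  S*(2)=-
k=1: j=0 S=102.5755 intr=15.3545 cont=25.5779 V=25.5779[hold]; j=1 S=166.0265 intr=0.0000 cont=5.8054 V=5.8054[hold]  S*(1)=-
k=0: j=0 S=130.5000 intr=0.0000 cont=16.3920 V=16.3920[hold]  S*(0)=-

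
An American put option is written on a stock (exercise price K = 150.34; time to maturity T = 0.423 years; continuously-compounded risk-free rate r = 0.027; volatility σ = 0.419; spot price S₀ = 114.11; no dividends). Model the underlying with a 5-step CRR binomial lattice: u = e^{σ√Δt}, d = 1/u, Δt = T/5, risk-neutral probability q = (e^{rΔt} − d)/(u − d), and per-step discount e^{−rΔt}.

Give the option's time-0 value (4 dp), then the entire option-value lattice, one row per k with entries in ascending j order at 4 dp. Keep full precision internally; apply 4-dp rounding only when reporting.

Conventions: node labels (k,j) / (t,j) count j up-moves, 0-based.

Δt=0.08460, u=1.12961, d=0.88526, q=0.47893, disc=e^(-rΔt)=0.99772
k=5 terminal: V=max(K-S,0) → 88.2981 71.1737 49.3227 21.4404 0.0000 0.0000
k=4: j=0 S=70.0830 intr=80.2570 cont=79.9140 V=80.2570[EX]; j=1 S=89.4269 intr=60.9131 cont=60.5701 V=60.9131[EX]; j=2 S=114.1100 intr=36.2300 cont=35.8870 V=36.2300[EX]; j=3 S=145.6060 intr=4.7340 cont=11.1465 V=11.1465[hold]; j=4 S=185.7953 intr=0.0000 cont=0.0000 V=0.0000[hold]
k=3: j=0 S=79.1663 intr=71.1737 cont=70.8307 V=71.1737[EX]; j=1 S=101.0173 intr=49.3227 cont=48.9796 V=49.3227[EX]; j=2 S=128.8996 intr=21.4404 cont=24.1615 V=24.1615[hold]; j=3 S=164.4777 intr=0.0000 cont=5.7949 V=5.7949[hold]
k=2: j=0 S=89.4269 intr=60.9131 cont=60.5701 V=60.9131[EX]; j=1 S=114.1100 intr=36.2300 cont=37.1872 V=37.1872[hold]; j=2 S=145.6060 intr=4.7340 cont=15.3301 V=15.3301[hold]
k=1: j=0 S=101.0173 intr=49.3227 cont=49.4370 V=49.4370[hold]; j=1 S=128.8996 intr=21.4404 cont=26.6583 V=26.6583[hold]
k=0: j=0 S=114.1100 intr=36.2300 cont=38.4397 V=38.4397[hold]

price = 38.4397
tree:
38.4397
49.4370 26.6583
60.9131 37.1872 15.3301
71.1737 49.3227 24.1615 5.7949
80.2570 60.9131 36.2300 11.1465 0.0000
88.2981 71.1737 49.3227 21.4404 0.0000 0.0000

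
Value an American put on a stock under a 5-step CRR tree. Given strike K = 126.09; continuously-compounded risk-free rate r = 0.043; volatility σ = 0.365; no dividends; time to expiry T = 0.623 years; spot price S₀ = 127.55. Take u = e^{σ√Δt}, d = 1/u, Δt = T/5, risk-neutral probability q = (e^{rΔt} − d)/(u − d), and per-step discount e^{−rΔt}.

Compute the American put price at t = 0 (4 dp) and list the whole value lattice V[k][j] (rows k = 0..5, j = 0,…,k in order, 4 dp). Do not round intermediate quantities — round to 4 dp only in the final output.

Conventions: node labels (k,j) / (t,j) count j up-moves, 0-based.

price = 13.0713
tree:
13.0713
19.6797 6.2990
28.5348 10.6288 1.8369
39.4304 17.4456 3.6114 0.0000
49.9063 27.5140 7.1001 0.0000 0.0000
59.1159 39.4304 13.9590 0.0000 0.0000 0.0000

Δt=0.12460  u=1.13751  d=0.87911  q=0.48863  discount=0.99466
step 5 (expiry): payoffs max(K−S,0) = 59.1159 39.4304 13.9590 0.0000 0.0000 0.0000
k=4: (k=4,j=0): S=76.1837, K−S=49.9063, hold=49.2326 ⇒ V=49.9063 exercise | (k=4,j=1): S=98.5760, K−S=27.5140, hold=26.8402 ⇒ V=27.5140 exercise | (k=4,j=2): S=127.5500, K−S=0.0000, hold=7.1001 ⇒ V=7.1001 continue | (k=4,j=3): S=165.0402, K−S=0.0000, hold=0.0000 ⇒ V=0.0000 continue | (k=4,j=4): S=213.5498, K−S=0.0000, hold=0.0000 ⇒ V=0.0000 continue
k=3: (k=3,j=0): S=86.6596, K−S=39.4304, hold=38.7567 ⇒ V=39.4304 exercise | (k=3,j=1): S=112.1310, K−S=13.9590, hold=17.4456 ⇒ V=17.4456 continue | (k=3,j=2): S=145.0892, K−S=0.0000, hold=3.6114 ⇒ V=3.6114 continue | (k=3,j=3): S=187.7346, K−S=0.0000, hold=0.0000 ⇒ V=0.0000 continue
k=2: (k=2,j=0): S=98.5760, K−S=27.5140, hold=28.5348 ⇒ V=28.5348 continue | (k=2,j=1): S=127.5500, K−S=0.0000, hold=10.6288 ⇒ V=10.6288 continue | (k=2,j=2): S=165.0402, K−S=0.0000, hold=1.8369 ⇒ V=1.8369 continue
k=1: (k=1,j=0): S=112.1310, K−S=13.9590, hold=19.6797 ⇒ V=19.6797 continue | (k=1,j=1): S=145.0892, K−S=0.0000, hold=6.2990 ⇒ V=6.2990 continue
k=0: (k=0,j=0): S=127.5500, K−S=0.0000, hold=13.0713 ⇒ V=13.0713 continue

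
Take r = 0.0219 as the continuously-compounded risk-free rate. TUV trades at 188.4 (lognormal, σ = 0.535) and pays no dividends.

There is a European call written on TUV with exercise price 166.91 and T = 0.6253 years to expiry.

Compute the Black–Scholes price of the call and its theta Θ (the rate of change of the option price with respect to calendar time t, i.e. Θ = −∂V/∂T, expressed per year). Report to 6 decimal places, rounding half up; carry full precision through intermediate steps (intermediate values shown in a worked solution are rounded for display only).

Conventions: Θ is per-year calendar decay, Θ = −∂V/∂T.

σ√T = 0.535·√0.6253 = 0.423056
d₁ = (ln(S/K) + (r+σ²/2)T) / (σ√T) = (ln(188.4/166.91) + (0.0219+0.535²/2)·0.6253) / 0.423056 = (0.121113 + 0.103182) / 0.423056 = 0.530178
d₂ = d₁ − σ√T = 0.530178 − 0.423056 = 0.107122
e^{−rT} = 0.986399
N(d₁) = 0.702006,  N(d₂) = 0.542654
Call price V = S·N(d₁) − K·e^{−rT}·N(d₂) = 132.257862 − 89.342458 = 42.915405
φ(d₁) = (1/√(2π))·e^{−d₁²/2} = 0.346635
Θ = −S·φ(d₁)·σ/(2√T) − r·K·e^{−rT}·N(d₂) = −22.091895 − 1.956600 = -24.048495

price = 42.915405
Θ = -24.048495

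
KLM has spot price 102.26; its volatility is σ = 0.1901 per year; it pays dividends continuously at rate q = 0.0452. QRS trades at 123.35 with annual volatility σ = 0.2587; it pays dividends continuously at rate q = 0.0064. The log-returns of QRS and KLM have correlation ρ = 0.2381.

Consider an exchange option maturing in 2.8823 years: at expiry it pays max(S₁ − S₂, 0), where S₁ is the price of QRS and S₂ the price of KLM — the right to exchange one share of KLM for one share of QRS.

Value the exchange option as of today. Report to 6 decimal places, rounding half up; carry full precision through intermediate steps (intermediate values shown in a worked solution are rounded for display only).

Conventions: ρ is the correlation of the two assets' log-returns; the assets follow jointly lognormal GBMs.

σ_eff = √(σ₁² + σ₂² − 2ρσ₁σ₂) = √(0.2587² + 0.1901² − 2·0.2381·0.2587·0.1901) = 0.282214
d₁ = (ln(S₁/S₂) + (q₂ − q₁ + σ_eff²/2)T) / (σ_eff√T) = (ln(123.35/102.26) + (0.0452 − 0.0064 + 0.039822)·2.8823) / 0.479124 = 0.864328
d₂ = d₁ − σ_eff√T = 0.864328 − 0.479124 = 0.385204
N(d₁) = 0.806296,  N(d₂) = 0.649957
V = S₁·e^{−q₁T}·N(d₁) − S₂·e^{−q₂T}·N(d₂) = 97.638800 − 58.345911 = 39.292889
Key observation: the rate r is irrelevant here: denominating values in KLM turns the exchange into a ratio option on S₁/S₂, and discounting at r drops out.

exchange price = 39.292889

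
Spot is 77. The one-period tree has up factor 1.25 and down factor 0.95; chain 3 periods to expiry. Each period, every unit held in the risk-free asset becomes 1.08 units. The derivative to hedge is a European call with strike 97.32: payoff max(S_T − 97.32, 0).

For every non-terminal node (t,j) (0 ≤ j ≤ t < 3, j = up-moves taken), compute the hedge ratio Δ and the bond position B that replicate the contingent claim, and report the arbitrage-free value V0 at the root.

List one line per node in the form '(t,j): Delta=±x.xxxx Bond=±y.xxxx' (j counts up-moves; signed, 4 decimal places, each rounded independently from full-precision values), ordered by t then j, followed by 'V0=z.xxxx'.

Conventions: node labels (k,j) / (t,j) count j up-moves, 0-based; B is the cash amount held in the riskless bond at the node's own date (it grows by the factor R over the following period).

Arbitrage-free pricing uses the up-move probability p* = (R−d)/(u−d) = 0.4333, discounting each step at R = 1.08.
Expiry values: V(3,0)=0.0000, V(3,1)=0.0000, V(3,2)=16.9769, V(3,3)=53.0706
Node (2,0) S=69.4925: V=(p*·0.0000+(1−p*)·0.0000)/1.08=0.0000; Δ=(0.0000−0.0000)/(86.8656−66.0179)=0.0000; B=V−Δ·S=0.0000
Node (2,1) S=91.4375: V=(p*·16.9769+(1−p*)·0.0000)/1.08=6.8117; Δ=(16.9769−0.0000)/(114.2969−86.8656)=0.6189; B=V−Δ·S=-49.7779
Node (2,2) S=120.3125: V=(p*·53.0706+(1−p*)·16.9769)/1.08=30.2014; Δ=(53.0706−16.9769)/(150.3906−114.2969)=1.0000; B=V−Δ·S=-90.1111
Node (1,0) S=73.1500: V=(p*·6.8117+(1−p*)·0.0000)/1.08=2.7331; Δ=(6.8117−0.0000)/(91.4375−69.4925)=0.3104; B=V−Δ·S=-19.9726
Node (1,1) S=96.2500: V=(p*·30.2014+(1−p*)·6.8117)/1.08=15.6919; Δ=(30.2014−6.8117)/(120.3125−91.4375)=0.8100; B=V−Δ·S=-62.2737
Node (0,0) S=77.0000: V=(p*·15.6919+(1−p*)·2.7331)/1.08=7.7302; Δ=(15.6919−2.7331)/(96.2500−73.1500)=0.5610; B=V−Δ·S=-35.4658
Check: Δ(0,0)·S0 + B(0,0) = 7.7302 = V0.

(0,0): Delta=0.5610 Bond=-35.4658
(1,0): Delta=0.3104 Bond=-19.9726
(1,1): Delta=0.8100 Bond=-62.2737
(2,0): Delta=0.0000 Bond=0.0000
(2,1): Delta=0.6189 Bond=-49.7779
(2,2): Delta=1.0000 Bond=-90.1111
V0=7.7302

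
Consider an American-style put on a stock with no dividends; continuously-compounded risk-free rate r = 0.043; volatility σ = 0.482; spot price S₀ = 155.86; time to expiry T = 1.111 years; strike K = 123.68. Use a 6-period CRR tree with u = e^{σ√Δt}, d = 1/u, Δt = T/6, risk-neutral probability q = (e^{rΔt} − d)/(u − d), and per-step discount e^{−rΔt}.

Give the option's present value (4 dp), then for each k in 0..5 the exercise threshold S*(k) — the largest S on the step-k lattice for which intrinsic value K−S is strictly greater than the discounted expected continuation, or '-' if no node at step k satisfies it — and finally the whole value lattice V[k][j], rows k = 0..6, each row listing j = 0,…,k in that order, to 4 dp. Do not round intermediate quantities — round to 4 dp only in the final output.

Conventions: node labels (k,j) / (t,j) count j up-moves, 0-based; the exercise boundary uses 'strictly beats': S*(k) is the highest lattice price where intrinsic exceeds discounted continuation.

price = 13.5976
boundary = - - - - 67.9873 83.6574
tree:
13.5976
20.3698 6.1152
29.6408 10.1567 1.6158
41.5856 16.5402 3.0584 0.0000
55.6927 26.2260 5.7890 0.0000 0.0000
68.4276 40.0226 10.9575 0.0000 0.0000 0.0000
78.7771 55.6927 20.7407 0.0000 0.0000 0.0000 0.0000

params: Δt=0.18517 u=1.23049 d=0.81269 q=0.46747 e^(-rΔt)=0.99207
t_6 payoffs: 78.7771 55.6927 20.7407 0.0000 0.0000 0.0000 0.0000
t_5: node(5,0) S=55.2524 payoff=68.4276 vs cont=67.4468 → 68.4276 [stop]  node(5,1) S=83.6574 payoff=40.0226 vs cont=39.0417 → 40.0226 [stop]  node(5,2) S=126.6654 payoff=0.0000 vs cont=10.9575 → 10.9575 [wait]  node(5,3) S=191.7836 payoff=0.0000 vs cont=0.0000 → 0.0000 [wait]  node(5,4) S=290.3788 payoff=0.0000 vs cont=0.0000 → 0.0000 [wait]  node(5,5) S=439.6615 payoff=0.0000 vs cont=0.0000 → 0.0000 [wait]  ⇒ S*(5)=83.6574
t_4: node(4,0) S=67.9873 payoff=55.6927 vs cont=54.7119 → 55.6927 [stop]  node(4,1) S=102.9393 payoff=20.7407 vs cont=26.2260 → 26.2260 [wait]  node(4,2) S=155.8600 payoff=0.0000 vs cont=5.7890 → 5.7890 [wait]  node(4,3) S=235.9871 payoff=0.0000 vs cont=0.0000 → 0.0000 [wait]  node(4,4) S=357.3072 payoff=0.0000 vs cont=0.0000 → 0.0000 [wait]  ⇒ S*(4)=67.9873
t_3: node(3,0) S=83.6574 payoff=40.0226 vs cont=41.5856 → 41.5856 [wait]  node(3,1) S=126.6654 payoff=0.0000 vs cont=16.5402 → 16.5402 [wait]  node(3,2) S=191.7836 payoff=0.0000 vs cont=3.0584 → 3.0584 [wait]  node(3,3) S=290.3788 payoff=0.0000 vs cont=0.0000 → 0.0000 [wait]  ⇒ S*(3)=-
t_2: node(2,0) S=102.9393 payoff=20.7407 vs cont=29.6408 → 29.6408 [wait]  node(2,1) S=155.8600 payoff=0.0000 vs cont=10.1567 → 10.1567 [wait]  node(2,2) S=235.9871 payoff=0.0000 vs cont=1.6158 → 1.6158 [wait]  ⇒ S*(2)=-
t_1: node(1,0) S=126.6654 payoff=0.0000 vs cont=20.3698 → 20.3698 [wait]  node(1,1) S=191.7836 payoff=0.0000 vs cont=6.1152 → 6.1152 [wait]  ⇒ S*(1)=-
t_0: node(0,0) S=155.8600 payoff=0.0000 vs cont=13.5976 → 13.5976 [wait]  ⇒ S*(0)=-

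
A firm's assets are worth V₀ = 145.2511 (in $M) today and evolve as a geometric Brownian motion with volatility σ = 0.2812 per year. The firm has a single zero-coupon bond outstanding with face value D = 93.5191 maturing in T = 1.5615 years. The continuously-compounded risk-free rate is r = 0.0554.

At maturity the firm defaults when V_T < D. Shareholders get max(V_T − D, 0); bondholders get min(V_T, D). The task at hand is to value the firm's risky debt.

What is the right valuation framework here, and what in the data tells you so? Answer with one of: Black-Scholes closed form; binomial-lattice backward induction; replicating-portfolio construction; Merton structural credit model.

framework: Merton structural credit model

Key observation: a levered firm with one bullet debt due at 1.5615 years is the canonical structural-credit setup: equity is a call on the firm's assets struck at the face value.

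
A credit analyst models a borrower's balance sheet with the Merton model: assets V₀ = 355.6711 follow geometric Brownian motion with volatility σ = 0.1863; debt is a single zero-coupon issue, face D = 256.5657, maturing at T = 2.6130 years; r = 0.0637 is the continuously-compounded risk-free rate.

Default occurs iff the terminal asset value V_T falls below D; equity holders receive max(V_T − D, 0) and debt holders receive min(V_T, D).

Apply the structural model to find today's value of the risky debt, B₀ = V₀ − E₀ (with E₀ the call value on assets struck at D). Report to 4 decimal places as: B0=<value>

B0=215.4598

Work the structural quantities from V₀ = 355.6711 against face 256.5657:
d₁ = [ln(V₀/D) + (r + σ²/2)T] / (σ√T)
   = [ln(355.6711/256.5657) + (0.0637 + 0.5·0.1863²)·2.6130] / (0.1863·√2.6130)
   = [0.326622 + 0.211794] / 0.301150 = 1.787866
d₂ = d₁ − σ√T = 1.787866 − 0.301150 = 1.486716
N(d₁) = 0.963101,  N(d₂) = 0.931455,  e^(−rT) = 0.846667
E₀ = V₀·N(d₁) − D·e^(−rT)·N(d₂)
   = 355.6711·0.963101 − 256.5657·0.846667·0.931455 = 140.211317
B₀ = V₀ − E₀ = 355.6711 − 140.211317 = 215.459783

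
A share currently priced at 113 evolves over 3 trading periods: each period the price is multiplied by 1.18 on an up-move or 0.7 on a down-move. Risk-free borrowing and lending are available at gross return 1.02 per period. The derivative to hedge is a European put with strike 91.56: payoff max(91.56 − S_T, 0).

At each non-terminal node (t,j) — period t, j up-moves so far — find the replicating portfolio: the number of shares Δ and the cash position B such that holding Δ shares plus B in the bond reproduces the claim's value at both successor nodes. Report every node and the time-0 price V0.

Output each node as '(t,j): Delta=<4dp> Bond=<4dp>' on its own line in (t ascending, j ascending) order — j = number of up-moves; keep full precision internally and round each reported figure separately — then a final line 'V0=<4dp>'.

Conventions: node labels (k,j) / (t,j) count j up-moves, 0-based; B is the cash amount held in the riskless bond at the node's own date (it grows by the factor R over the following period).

(0,0): Delta=-0.2589 Bond=36.5855
(1,0): Delta=-0.6802 Bond=70.6433
(1,1): Delta=-0.1339 Bond=20.6542
(2,0): Delta=-1.0000 Bond=89.7647
(2,1): Delta=-0.5853 Bond=63.2018
(2,2): Delta=0.0000 Bond=0.0000
V0=7.3341

Risk-neutral probability p* = (R−d)/(u−d) = (1.02−0.7)/(1.18−0.7) = 0.6667.
Terminal payoffs: V(3,0)=52.8010, V(3,1)=26.2234, V(3,2)=0.0000, V(3,3)=0.0000
(2,0): S=55.3700. Δ = (V_up−V_dn)/(S_up−S_dn) = (26.2234−52.8010)/(65.3366−38.7590) = -1.0000. V = [p*·26.2234 + (1−p*)·52.8010]/1.02 = 34.3947. B = V − Δ·S = 89.7647.
(2,1): S=93.3380. Δ = (V_up−V_dn)/(S_up−S_dn) = (0.0000−26.2234)/(110.1388−65.3366) = -0.5853. V = [p*·0.0000 + (1−p*)·26.2234]/1.02 = 8.5697. B = V − Δ·S = 63.2018.
(2,2): S=157.3412. Δ = (V_up−V_dn)/(S_up−S_dn) = (0.0000−0.0000)/(185.6626−110.1388) = 0.0000. V = [p*·0.0000 + (1−p*)·0.0000]/1.02 = 0.0000. B = V − Δ·S = 0.0000.
(1,0): S=79.1000. Δ = (V_up−V_dn)/(S_up−S_dn) = (8.5697−34.3947)/(93.3380−55.3700) = -0.6802. V = [p*·8.5697 + (1−p*)·34.3947]/1.02 = 16.8412. B = V − Δ·S = 70.6433.
(1,1): S=133.3400. Δ = (V_up−V_dn)/(S_up−S_dn) = (0.0000−8.5697)/(157.3412−93.3380) = -0.1339. V = [p*·0.0000 + (1−p*)·8.5697]/1.02 = 2.8006. B = V − Δ·S = 20.6542.
(0,0): S=113.0000. Δ = (V_up−V_dn)/(S_up−S_dn) = (2.8006−16.8412)/(133.3400−79.1000) = -0.2589. V = [p*·2.8006 + (1−p*)·16.8412]/1.02 = 7.3341. B = V − Δ·S = 36.5855.
Verification: the root portfolio costs Δ(0,0)·S0 + B(0,0) = 7.3341, matching V0.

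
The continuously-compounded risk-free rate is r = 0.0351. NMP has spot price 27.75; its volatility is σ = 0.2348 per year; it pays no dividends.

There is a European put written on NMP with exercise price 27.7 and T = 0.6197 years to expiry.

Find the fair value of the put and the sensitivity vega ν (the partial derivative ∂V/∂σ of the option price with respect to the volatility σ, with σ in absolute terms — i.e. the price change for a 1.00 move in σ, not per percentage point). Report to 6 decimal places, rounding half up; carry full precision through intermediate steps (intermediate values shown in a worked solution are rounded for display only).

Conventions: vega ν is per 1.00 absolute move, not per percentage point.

σ√T = 0.2348·√0.6197 = 0.184837
d₁ = (ln(S/K) + (r+σ²/2)T) / (σ√T) = (ln(27.75/27.7) + (0.0351+0.2348²/2)·0.6197) / 0.184837 = (0.001803 + 0.038834) / 0.184837 = 0.219855
d₂ = d₁ − σ√T = 0.219855 − 0.184837 = 0.035018
e^{−rT} = 0.978483
N(−d₁) = 0.412992,  N(−d₂) = 0.486033
Put price V = K·e^{−rT}·N(−d₂) − S·N(−d₁) = 13.173430 − 11.460534 = 1.712896
φ(d₁) = (1/√(2π))·e^{−d₁²/2} = 0.389416
ν = S·φ(d₁)·√T = 8.506830

price = 1.712896
ν = 8.506830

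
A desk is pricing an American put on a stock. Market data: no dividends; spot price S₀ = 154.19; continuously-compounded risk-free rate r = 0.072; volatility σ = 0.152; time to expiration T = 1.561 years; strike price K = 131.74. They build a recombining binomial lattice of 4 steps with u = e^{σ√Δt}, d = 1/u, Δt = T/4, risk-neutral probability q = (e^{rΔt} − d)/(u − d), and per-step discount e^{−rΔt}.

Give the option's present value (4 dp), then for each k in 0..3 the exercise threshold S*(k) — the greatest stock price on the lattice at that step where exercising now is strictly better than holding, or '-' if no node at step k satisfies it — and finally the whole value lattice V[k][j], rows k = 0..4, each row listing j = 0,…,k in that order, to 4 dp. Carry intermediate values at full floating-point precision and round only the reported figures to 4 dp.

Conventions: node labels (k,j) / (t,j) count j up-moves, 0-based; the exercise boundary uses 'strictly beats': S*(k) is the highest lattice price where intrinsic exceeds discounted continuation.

Δt=0.39025, u=1.09961, d=0.90941, q=0.62611, disc=e^(-rΔt)=0.97229
k=4 terminal: V=max(K-S,0) → 26.2762 4.2195 0.0000 0.0000 0.0000
k=3: j=0 S=115.9689 intr=15.7711 cont=12.1209 V=15.7711[EX]; j=1 S=140.2226 intr=0.0000 cont=1.5339 V=1.5339[hold]; j=2 S=169.5487 intr=0.0000 cont=0.0000 V=0.0000[hold]; j=3 S=205.0080 intr=0.0000 cont=0.0000 V=0.0000[hold]  S*(3)=115.9689
k=2: j=0 S=127.5205 intr=4.2195 cont=6.6671 V=6.6671[hold]; j=1 S=154.1900 intr=0.0000 cont=0.5576 V=0.5576[hold]; j=2 S=186.4372 intr=0.0000 cont=0.0000 V=0.0000[hold]  S*(2)=-
k=1: j=0 S=140.2226 intr=0.0000 cont=2.7632 V=2.7632[hold]; j=1 S=169.5487 intr=0.0000 cont=0.2027 V=0.2027[hold]  S*(1)=-
k=0: j=0 S=154.1900 intr=0.0000 cont=1.1279 V=1.1279[hold]  S*(0)=-

price = 1.1279
boundary = - - - 115.9689
tree:
1.1279
2.7632 0.2027
6.6671 0.5576 0.0000
15.7711 1.5339 0.0000 0.0000
26.2762 4.2195 0.0000 0.0000 0.0000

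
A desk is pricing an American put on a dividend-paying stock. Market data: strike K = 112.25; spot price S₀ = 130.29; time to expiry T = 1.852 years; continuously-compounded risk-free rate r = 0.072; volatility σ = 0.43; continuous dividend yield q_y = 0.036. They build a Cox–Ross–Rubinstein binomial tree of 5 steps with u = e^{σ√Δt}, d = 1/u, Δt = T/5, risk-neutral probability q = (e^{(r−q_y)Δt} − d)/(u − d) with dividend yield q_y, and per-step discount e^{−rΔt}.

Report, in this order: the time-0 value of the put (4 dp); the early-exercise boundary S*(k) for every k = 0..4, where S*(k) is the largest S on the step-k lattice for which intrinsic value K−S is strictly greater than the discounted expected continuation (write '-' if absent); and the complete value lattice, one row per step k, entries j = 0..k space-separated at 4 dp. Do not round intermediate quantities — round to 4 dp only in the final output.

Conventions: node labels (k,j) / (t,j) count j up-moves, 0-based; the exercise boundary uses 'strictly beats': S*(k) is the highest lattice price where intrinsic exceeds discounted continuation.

Δt=0.37040  u=1.29914  d=0.76974  q=0.46030  discount=0.97368
step 5 (expiry): payoffs max(K−S,0) = 77.0424 52.8281 11.9603 0.0000 0.0000 0.0000
step 4: (k=4,j=0): S=45.7395, K−S=66.5105, hold=64.1624 ⇒ V=66.5105 exercise | (k=4,j=1): S=77.1971, K−S=35.0529, hold=33.1214 ⇒ V=35.0529 exercise | (k=4,j=2): S=130.2900, K−S=0.0000, hold=6.2851 ⇒ V=6.2851 continue | (k=4,j=3): S=219.8978, K−S=0.0000, hold=0.0000 ⇒ V=0.0000 continue | (k=4,j=4): S=371.1340, K−S=0.0000, hold=0.0000 ⇒ V=0.0000 continue  boundary S*=77.1971
step 3: (k=3,j=0): S=59.4219, K−S=52.8281, hold=50.6612 ⇒ V=52.8281 exercise | (k=3,j=1): S=100.2897, K−S=11.9603, hold=21.2370 ⇒ V=21.2370 continue | (k=3,j=2): S=169.2645, K−S=0.0000, hold=3.3028 ⇒ V=3.3028 continue | (k=3,j=3): S=285.6774, K−S=0.0000, hold=0.0000 ⇒ V=0.0000 continue  boundary S*=59.4219
step 2: (k=2,j=0): S=77.1971, K−S=35.0529, hold=37.2791 ⇒ V=37.2791 continue | (k=2,j=1): S=130.2900, K−S=0.0000, hold=12.6402 ⇒ V=12.6402 continue | (k=2,j=2): S=219.8978, K−S=0.0000, hold=1.7356 ⇒ V=1.7356 continue  boundary S*=-
step 1: (k=1,j=0): S=100.2897, K−S=11.9603, hold=25.2552 ⇒ V=25.2552 continue | (k=1,j=1): S=169.2645, K−S=0.0000, hold=7.4202 ⇒ V=7.4202 continue  boundary S*=-
step 0: (k=0,j=0): S=130.2900, K−S=0.0000, hold=16.5971 ⇒ V=16.5971 continue  boundary S*=-

price = 16.5971
boundary = - - - 59.4219 77.1971
tree:
16.5971
25.2552 7.4202
37.2791 12.6402 1.7356
52.8281 21.2370 3.3028 0.0000
66.5105 35.0529 6.2851 0.0000 0.0000
77.0424 52.8281 11.9603 0.0000 0.0000 0.0000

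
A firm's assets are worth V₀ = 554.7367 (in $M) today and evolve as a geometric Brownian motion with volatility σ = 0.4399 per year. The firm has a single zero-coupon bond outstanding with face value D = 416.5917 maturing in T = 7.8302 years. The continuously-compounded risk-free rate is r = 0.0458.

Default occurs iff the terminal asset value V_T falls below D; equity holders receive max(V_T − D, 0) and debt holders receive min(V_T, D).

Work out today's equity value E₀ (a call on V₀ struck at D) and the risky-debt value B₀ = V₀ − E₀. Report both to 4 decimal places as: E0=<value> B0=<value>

E0=349.2282 B0=205.5085

With assets at 554.7367 and a single debt payment of 416.5917 at 7.8302 years:
d₁ = [ln(V₀/D) + (r + σ²/2)T] / (σ√T)
   = [ln(554.7367/416.5917) + (0.0458 + 0.5·0.4399²)·7.8302] / (0.4399·√7.8302)
   = [0.286387 + 1.116242] / 1.230950 = 1.139469
d₂ = d₁ − σ√T = 1.139469 − 1.230950 = -0.091481
N(d₁) = 0.872746,  N(d₂) = 0.463555,  e^(−rT) = 0.698638
E₀ = V₀·N(d₁) − D·e^(−rT)·N(d₂)
   = 554.7367·0.872746 − 416.5917·0.698638·0.463555 = 349.228169
B₀ = V₀ − E₀ = 554.7367 − 349.228169 = 205.508531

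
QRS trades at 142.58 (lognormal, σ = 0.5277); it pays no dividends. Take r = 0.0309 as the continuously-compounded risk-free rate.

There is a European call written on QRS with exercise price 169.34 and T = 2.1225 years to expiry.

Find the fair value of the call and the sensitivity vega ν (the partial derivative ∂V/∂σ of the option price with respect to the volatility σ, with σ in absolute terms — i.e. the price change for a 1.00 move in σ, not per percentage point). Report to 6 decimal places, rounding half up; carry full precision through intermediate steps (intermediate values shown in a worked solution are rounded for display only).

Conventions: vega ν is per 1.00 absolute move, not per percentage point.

σ√T = 0.5277·√2.1225 = 0.768796
d₁ = (ln(S/K) + (r+σ²/2)T) / (σ√T) = (ln(142.58/169.34) + (0.0309+0.5277²/2)·2.1225) / 0.768796 = (-0.172005 + 0.361109) / 0.768796 = 0.245974
d₂ = d₁ − σ√T = 0.245974 − 0.768796 = -0.522822
e^{−rT} = 0.936519
N(d₁) = 0.597149,  N(d₂) = 0.300549
Call price V = S·N(d₁) − K·e^{−rT}·N(d₂) = 85.141452 − 47.664115 = 37.477337
φ(d₁) = (1/√(2π))·e^{−d₁²/2} = 0.387054
ν = S·φ(d₁)·√T = 80.399708

price = 37.477337
ν = 80.399708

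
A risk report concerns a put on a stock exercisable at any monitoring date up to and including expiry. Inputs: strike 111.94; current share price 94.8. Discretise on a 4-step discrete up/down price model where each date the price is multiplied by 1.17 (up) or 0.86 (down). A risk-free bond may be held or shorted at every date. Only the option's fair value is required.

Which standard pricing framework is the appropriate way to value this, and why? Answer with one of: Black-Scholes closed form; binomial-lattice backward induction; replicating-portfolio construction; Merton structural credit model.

framework: binomial-lattice backward induction

Key observation: early exercise of the strike-111.94 put must be checked at each of the 4 dates (spot 94.8), which forces a node-by-node comparison of intrinsic and continuation value backward from expiry.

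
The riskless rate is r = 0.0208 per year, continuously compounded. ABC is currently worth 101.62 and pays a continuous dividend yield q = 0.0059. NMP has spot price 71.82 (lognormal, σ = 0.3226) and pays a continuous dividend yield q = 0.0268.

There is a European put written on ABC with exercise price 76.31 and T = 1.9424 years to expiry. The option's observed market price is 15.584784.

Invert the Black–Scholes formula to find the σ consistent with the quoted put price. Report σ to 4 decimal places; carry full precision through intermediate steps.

sigma = 0.5795

At σ = 0.5795 the Black–Scholes value reproduces the quote:
σ√T = 0.5795·√1.9424 = 0.807649
d₁ = (ln(S/K) + (r−q+σ²/2)T) / (σ√T) = (ln(101.62/76.31) + (0.0208−0.0059+0.5795²/2)·1.9424) / 0.807649 = (0.286436 + 0.355090) / 0.807649 = 0.794314
d₂ = d₁ − σ√T = 0.794314 − 0.807649 = -0.013336
e^{−rT} = 0.960403
e^{−qT} = 0.988605
N(−d₁) = 0.213506,  N(−d₂) = 0.505320
V = K·e^{−rT}·N(−d₂) − S·e^{−qT}·N(−d₁) = 37.034083 − 21.449298 = 15.584784 (equal to the quote); since ∂V/∂σ > 0 for all σ, the implied volatility is unique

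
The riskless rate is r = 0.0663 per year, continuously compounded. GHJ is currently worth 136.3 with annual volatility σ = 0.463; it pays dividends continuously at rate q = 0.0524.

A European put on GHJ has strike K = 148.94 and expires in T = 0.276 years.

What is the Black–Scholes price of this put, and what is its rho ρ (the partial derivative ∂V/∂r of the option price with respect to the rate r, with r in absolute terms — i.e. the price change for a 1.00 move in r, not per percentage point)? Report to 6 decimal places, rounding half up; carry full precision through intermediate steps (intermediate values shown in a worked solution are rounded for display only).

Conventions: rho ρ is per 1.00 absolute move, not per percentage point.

price = 20.341716
ρ = -27.485848

σ√T = 0.463·√0.276 = 0.243240
d₁ = (ln(S/K) + (r−q+σ²/2)T) / (σ√T) = (ln(136.3/148.94) + (0.0663−0.0524+0.463²/2)·0.276) / 0.243240 = (-0.088685 + 0.033419) / 0.243240 = -0.227207
d₂ = d₁ − σ√T = -0.227207 − 0.243240 = -0.470447
e^{−rT} = 0.981868
e^{−qT} = 0.985642
N(−d₁) = 0.589869,  N(−d₂) = 0.680982
Put price V = K·e^{−rT}·N(−d₂) − S·e^{−qT}·N(−d₁) = 99.586407 − 79.244691 = 20.341716
ρ = −K·T·e^{−rT}·N(−d₂) = -27.485848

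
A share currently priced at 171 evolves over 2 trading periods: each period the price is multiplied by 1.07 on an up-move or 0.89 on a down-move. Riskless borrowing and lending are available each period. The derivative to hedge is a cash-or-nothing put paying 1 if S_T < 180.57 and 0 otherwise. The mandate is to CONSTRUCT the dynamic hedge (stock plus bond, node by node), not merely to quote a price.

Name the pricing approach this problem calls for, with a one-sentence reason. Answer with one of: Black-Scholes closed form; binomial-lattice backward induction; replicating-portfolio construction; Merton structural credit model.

framework: replicating-portfolio construction

Key observation: since the answer must list Δ and B at each node of the 1.07/0.89 lattice on 171, the replicating-portfolio method — solving the two-state system at every node — is the one that applies.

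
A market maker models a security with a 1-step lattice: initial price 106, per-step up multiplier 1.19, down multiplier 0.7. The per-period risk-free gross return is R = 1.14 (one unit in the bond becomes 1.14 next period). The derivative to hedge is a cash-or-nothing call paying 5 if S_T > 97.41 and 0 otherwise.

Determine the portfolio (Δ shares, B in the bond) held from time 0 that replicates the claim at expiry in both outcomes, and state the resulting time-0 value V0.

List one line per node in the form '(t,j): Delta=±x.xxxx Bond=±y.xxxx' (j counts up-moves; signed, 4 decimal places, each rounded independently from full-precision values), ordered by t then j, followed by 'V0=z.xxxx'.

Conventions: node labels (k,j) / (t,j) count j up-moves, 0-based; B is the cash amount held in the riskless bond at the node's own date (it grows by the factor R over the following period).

No-arbitrage ⇒ martingale measure with p* = (R−d)/(u−d) = 0.8980.
Expiry values: V(1,0)=0.0000, V(1,1)=5.0000
Node (0,0) S=106.0000: V=(p*·5.0000+(1−p*)·0.0000)/1.14=3.9384; Δ=(5.0000−0.0000)/(126.1400−74.2000)=0.0963; B=V−Δ·S=-6.2657
Verification: the root portfolio costs Δ(0,0)·S0 + B(0,0) = 3.9384, matching V0.

(0,0): Delta=0.0963 Bond=-6.2657
V0=3.9384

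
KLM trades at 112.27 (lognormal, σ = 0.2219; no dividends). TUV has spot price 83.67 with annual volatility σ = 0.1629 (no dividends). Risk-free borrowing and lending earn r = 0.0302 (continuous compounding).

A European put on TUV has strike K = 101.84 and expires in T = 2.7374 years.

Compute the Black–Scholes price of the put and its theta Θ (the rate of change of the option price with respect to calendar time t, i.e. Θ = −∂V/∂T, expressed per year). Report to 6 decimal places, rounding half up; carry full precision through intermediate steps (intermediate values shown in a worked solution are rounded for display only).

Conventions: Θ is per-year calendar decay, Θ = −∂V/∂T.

price = 15.384789
Θ = 0.437438

σ√T = 0.1629·√2.7374 = 0.269520
d₁ = (ln(S/K) + (r+σ²/2)T) / (σ√T) = (ln(83.67/101.84) + (0.0302+0.1629²/2)·2.7374) / 0.269520 = (-0.196522 + 0.118990) / 0.269520 = -0.287670
d₂ = d₁ − σ√T = -0.287670 − 0.269520 = -0.557189
e^{−rT} = 0.920655
N(−d₁) = 0.613200,  N(−d₂) = 0.711301
Put price V = K·e^{−rT}·N(−d₂) − S·N(−d₁) = 66.691251 − 51.306462 = 15.384789
φ(d₁) = (1/√(2π))·e^{−d₁²/2} = 0.382772
Θ = −S·φ(d₁)·σ/(2√T) + r·K·e^{−rT}·N(−d₂) = −1.576638 + 2.014076 = 0.437438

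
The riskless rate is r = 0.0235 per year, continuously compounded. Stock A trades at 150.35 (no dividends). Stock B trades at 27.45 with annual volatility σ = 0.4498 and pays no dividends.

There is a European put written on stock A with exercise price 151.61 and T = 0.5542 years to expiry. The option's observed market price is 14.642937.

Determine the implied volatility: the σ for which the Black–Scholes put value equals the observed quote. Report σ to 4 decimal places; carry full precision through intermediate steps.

At σ = 0.3374 the Black–Scholes value reproduces the quote:
σ√T = 0.3374·√0.5542 = 0.251176
d₁ = (ln(S/K) + (r+σ²/2)T) / (σ√T) = (ln(150.35/151.61) + (0.0235+0.3374²/2)·0.5542) / 0.251176 = (-0.008346 + 0.044568) / 0.251176 = 0.144213
d₂ = d₁ − σ√T = 0.144213 − 0.251176 = -0.106963
e^{−rT} = 0.987061
N(−d₁) = 0.442666,  N(−d₂) = 0.542591
V = K·e^{−rT}·N(−d₂) − S·N(−d₁) = 81.197783 − 66.554846 = 14.642937 (matching the quote); vega is positive throughout, so no other σ reproduces this price

sigma = 0.3374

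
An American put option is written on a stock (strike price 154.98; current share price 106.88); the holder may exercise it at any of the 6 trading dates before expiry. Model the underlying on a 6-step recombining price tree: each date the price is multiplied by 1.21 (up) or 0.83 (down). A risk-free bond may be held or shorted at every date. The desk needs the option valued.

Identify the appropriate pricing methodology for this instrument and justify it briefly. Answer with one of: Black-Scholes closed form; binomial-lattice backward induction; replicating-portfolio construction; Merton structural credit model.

framework: binomial-lattice backward induction

Key observation: early exercise of the strike-154.98 put must be checked at each of the 6 dates (spot 106.88), which forces a node-by-node comparison of intrinsic and continuation value backward from expiry.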